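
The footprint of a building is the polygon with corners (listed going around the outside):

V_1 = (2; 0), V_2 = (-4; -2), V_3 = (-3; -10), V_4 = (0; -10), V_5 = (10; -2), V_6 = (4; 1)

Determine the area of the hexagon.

88

Apply the surveyor's formula: 2A = Σ (x_i·y_{i+1} − x_{i+1}·y_i), indices taken mod 6.
Cross-terms: -4, 34, 30, 100, 18, -2  ⇒  Σ = 176
Area = |Σ|/2 = 88.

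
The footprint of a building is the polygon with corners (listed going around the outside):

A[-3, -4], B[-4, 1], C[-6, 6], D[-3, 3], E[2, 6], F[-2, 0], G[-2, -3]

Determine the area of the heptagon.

22

Cross-terms: -19, -18, 0, -24, 12, 6, -1  ⇒  Σ = -44
Area = |Σ|/2 = 22.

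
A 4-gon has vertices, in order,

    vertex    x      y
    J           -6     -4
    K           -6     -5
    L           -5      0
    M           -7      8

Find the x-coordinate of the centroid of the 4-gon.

-305/51

Apply the shoelace (surveyor's) formula. First the cross-terms c_i = x_i·y_{i+1} − x_{i+1}·y_i:
  6, -25, -40, 76  ⇒  2A = 17, A = 8.5.
Then Σ (x_i + x_{i+1})·c_i = -305, so x̄ = -305 / (6·8.5) = -305/51.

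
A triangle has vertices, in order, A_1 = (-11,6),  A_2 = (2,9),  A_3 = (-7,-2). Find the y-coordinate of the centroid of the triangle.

13/3

Apply the surveyor's formula. First the cross-terms c_i = x_i·y_{i+1} − x_{i+1}·y_i:
  -111, 59, -64  ⇒  2A = -116, A = -58.
Then Σ (y_i + y_{i+1})·c_i = -1508, so ȳ = -1508 / (6·(-58)) = 13/3.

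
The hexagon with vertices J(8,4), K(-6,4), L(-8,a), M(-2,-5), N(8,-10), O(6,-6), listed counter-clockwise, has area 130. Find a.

The doubled signed area Σ (x_i y_{i+1} − x_{i+1} y_i) is linear in a.
With a=0 it equals 272; the coefficient of a is -4 (from the two edges through L).
So -4·a + 272 = 2·130 = 260 ⇒ a = 3.

3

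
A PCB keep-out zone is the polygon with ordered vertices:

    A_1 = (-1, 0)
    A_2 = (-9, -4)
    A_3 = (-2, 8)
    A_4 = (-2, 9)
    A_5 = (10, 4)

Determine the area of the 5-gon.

86

Σ = (4) + (-80) + (-2) + (-98) + (4) = -172
Area = |Σ|/2 = 86.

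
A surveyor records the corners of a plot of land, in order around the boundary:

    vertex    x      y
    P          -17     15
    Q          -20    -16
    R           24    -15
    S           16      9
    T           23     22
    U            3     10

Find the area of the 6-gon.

P→Q: (-17)(-16) − (-20)(15) = 572
Q→R: (-20)(-15) − (24)(-16) = 684
R→S: (24)(9) − (16)(-15) = 456
S→T: (16)(22) − (23)(9) = 145
T→U: (23)(10) − (3)(22) = 164
U→P: (3)(15) − (-17)(10) = 215
Σ = 2236
Area = |Σ|/2 = 1118.

1118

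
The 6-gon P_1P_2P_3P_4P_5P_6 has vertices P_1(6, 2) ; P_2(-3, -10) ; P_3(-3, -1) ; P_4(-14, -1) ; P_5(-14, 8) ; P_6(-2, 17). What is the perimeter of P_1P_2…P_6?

|P_1P_2| = √((-9)² + (-12)²) = √225 = 15
|P_2P_3| = √((0)² + (9)²) = √81 = 9
|P_3P_4| = √((-11)² + (0)²) = √121 = 11
|P_4P_5| = √((0)² + (9)²) = √81 = 9
|P_5P_6| = √((12)² + (9)²) = √225 = 15
|P_6P_1| = √((8)² + (-15)²) = √289 = 17
Perimeter = 15 + 9 + 11 + 9 + 15 + 17 = 76.

76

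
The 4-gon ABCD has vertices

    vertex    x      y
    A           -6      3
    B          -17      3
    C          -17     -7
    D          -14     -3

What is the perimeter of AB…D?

36

|AB| = √((-11)² + (0)²) = √121 = 11
|BC| = √((0)² + (-10)²) = √100 = 10
|CD| = √((3)² + (4)²) = √25 = 5
|DA| = √((8)² + (6)²) = √100 = 10
Perimeter = 11 + 10 + 5 + 10 = 36.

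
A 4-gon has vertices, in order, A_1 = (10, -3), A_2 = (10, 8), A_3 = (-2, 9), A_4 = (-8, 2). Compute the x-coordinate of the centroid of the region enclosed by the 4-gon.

2.75

Apply the shoelace (surveyor's) formula. First the cross-terms c_i = x_i·y_{i+1} − x_{i+1}·y_i:
  110, 106, 68, 4  ⇒  2A = 288, A = 144.
Then Σ (x_i + x_{i+1})·c_i = 2376, so x̄ = 2376 / (6·144) = 2.75.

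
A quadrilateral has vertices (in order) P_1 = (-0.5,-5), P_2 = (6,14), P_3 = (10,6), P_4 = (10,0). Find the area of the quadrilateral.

P_1→P_2: (-0.5)(14) − (6)(-5) = 23
P_2→P_3: (6)(6) − (10)(14) = -104
P_3→P_4: (10)(0) − (10)(6) = -60
P_4→P_1: (10)(-5) − (-0.5)(0) = -50
Σ = -191
Area = |Σ|/2 = 95.5.

95.5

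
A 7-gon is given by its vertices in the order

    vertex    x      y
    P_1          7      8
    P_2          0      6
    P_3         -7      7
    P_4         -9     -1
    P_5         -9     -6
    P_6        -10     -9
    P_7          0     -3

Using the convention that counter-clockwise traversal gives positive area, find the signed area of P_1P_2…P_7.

135.5

Σ = (42) + (42) + (70) + (45) + (21) + (30) + (21) = 271
Signed area = Σ/2 = 135.5 (positive ⇒ counter-clockwise traversal).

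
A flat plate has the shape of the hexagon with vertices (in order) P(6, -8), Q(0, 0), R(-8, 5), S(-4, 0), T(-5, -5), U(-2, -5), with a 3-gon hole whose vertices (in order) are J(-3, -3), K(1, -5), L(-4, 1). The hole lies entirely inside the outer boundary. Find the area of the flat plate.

43.5

Outer boundary:
Apply the surveyor's formula: 2A = Σ (x_i·y_{i+1} − x_{i+1}·y_i), indices taken mod 6.
P→Q: (6)(0) − (0)(-8) = 0
Q→R: (0)(5) − (-8)(0) = 0
R→S: (-8)(0) − (-4)(5) = 20
S→T: (-4)(-5) − (-5)(0) = 20
T→U: (-5)(-5) − (-2)(-5) = 15
U→P: (-2)(-8) − (6)(-5) = 46
Σ = 101
Area = |Σ|/2 = 50.5.
Hole:
J→K: (-3)(-5) − (1)(-3) = 18
K→L: (1)(1) − (-4)(-5) = -19
L→J: (-4)(-3) − (-3)(1) = 15
Σ = 14
Area = |Σ|/2 = 7.
Net area = 50.5 − 7 = 43.5.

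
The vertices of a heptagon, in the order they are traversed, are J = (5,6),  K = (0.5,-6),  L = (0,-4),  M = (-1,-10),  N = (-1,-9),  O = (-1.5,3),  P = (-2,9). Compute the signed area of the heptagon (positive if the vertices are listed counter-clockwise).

Cross-terms: -33, -2, -4, -1, -16.5, -7.5, -57  ⇒  Σ = -121
Signed area = Σ/2 = -60.5 (negative ⇒ clockwise traversal).

-60.5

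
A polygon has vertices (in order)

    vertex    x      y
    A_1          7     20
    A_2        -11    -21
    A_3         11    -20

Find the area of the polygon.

442

Apply the shoelace (surveyor's) formula: 2A = Σ (x_i·y_{i+1} − x_{i+1}·y_i), indices taken mod 3.
Σ = (73) + (451) + (360) = 884
Area = |Σ|/2 = 442.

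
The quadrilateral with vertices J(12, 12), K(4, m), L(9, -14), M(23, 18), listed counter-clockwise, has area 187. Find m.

-22

The doubled signed area Σ (x_i y_{i+1} − x_{i+1} y_i) is linear in m.
With m=0 it equals 440; the coefficient of m is 3 (from the two edges through K).
So 3·m + 440 = 2·187 = 374 ⇒ m = -22.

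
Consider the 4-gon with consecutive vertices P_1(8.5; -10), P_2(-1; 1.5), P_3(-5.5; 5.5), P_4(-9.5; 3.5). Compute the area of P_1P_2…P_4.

51.875

P_1→P_2: (8.5)(1.5) − (-1)(-10) = 2.75
P_2→P_3: (-1)(5.5) − (-5.5)(1.5) = 2.75
P_3→P_4: (-5.5)(3.5) − (-9.5)(5.5) = 33
P_4→P_1: (-9.5)(-10) − (8.5)(3.5) = 65.25
Σ = 103.75
Area = |Σ|/2 = 51.875.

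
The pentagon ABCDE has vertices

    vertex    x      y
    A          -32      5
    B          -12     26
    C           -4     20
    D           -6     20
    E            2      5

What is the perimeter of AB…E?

92

|AB| = √((20)² + (21)²) = √841 = 29
|BC| = √((8)² + (-6)²) = √100 = 10
|CD| = √((-2)² + (0)²) = √4 = 2
|DE| = √((8)² + (-15)²) = √289 = 17
|EA| = √((-34)² + (0)²) = √1156 = 34
Perimeter = 29 + 10 + 2 + 17 + 34 = 92.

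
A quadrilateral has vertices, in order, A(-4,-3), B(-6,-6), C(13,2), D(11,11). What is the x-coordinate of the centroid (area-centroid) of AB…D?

Apply the surveyor's formula. First the cross-terms c_i = x_i·y_{i+1} − x_{i+1}·y_i:
  6, 66, 121, 11  ⇒  2A = 204, A = 102.
Then Σ (x_i + x_{i+1})·c_i = 3383, so x̄ = 3383 / (6·102) = 199/36.

199/36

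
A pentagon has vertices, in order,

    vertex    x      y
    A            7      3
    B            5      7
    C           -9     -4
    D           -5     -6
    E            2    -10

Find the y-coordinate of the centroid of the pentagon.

Apply the shoelace (surveyor's) formula. First the cross-terms c_i = x_i·y_{i+1} − x_{i+1}·y_i:
  34, 43, 34, 62, 76  ⇒  2A = 249, A = 124.5.
Then Σ (y_i + y_{i+1})·c_i = -1395, so ȳ = -1395 / (6·124.5) = -155/83.

-155/83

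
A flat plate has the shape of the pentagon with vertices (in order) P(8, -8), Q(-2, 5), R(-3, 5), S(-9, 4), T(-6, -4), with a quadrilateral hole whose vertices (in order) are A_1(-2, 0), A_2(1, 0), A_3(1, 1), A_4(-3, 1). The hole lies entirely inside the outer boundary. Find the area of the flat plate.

97.5

Outer boundary:
Apply the surveyor's formula: 2A = Σ (x_i·y_{i+1} − x_{i+1}·y_i), indices taken mod 5.
Σ = (24) + (5) + (33) + (60) + (80) = 202
Area = |Σ|/2 = 101.
Hole:
Σ = (0) + (1) + (4) + (2) = 7
Area = |Σ|/2 = 3.5.
Net area = 101 − 3.5 = 97.5.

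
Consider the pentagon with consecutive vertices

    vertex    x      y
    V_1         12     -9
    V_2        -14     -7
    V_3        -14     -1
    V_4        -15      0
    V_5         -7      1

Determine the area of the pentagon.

Apply Gauss's area formula: 2A = Σ (x_i·y_{i+1} − x_{i+1}·y_i), indices taken mod 5.
Cross-terms: -210, -84, -15, -15, 51  ⇒  Σ = -273
Area = |Σ|/2 = 136.5.

136.5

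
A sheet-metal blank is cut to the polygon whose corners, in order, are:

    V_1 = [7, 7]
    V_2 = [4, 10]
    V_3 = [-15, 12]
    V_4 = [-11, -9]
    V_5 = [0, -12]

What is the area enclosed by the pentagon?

361.5

Apply the shoelace (surveyor's) formula: 2A = Σ (x_i·y_{i+1} − x_{i+1}·y_i), indices taken mod 5.
Σ = (42) + (198) + (267) + (132) + (84) = 723
Area = |Σ|/2 = 361.5.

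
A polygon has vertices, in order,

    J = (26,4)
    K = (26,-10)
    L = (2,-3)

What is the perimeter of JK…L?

|JK| = √((0)² + (-14)²) = √196 = 14
|KL| = √((-24)² + (7)²) = √625 = 25
|LJ| = √((24)² + (7)²) = √625 = 25
Perimeter = 14 + 25 + 25 = 64.

64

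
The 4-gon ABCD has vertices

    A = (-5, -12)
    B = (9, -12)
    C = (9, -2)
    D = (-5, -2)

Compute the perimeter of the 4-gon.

48

|AB| = √((14)² + (0)²) = √196 = 14
|BC| = √((0)² + (10)²) = √100 = 10
|CD| = √((-14)² + (0)²) = √196 = 14
|DA| = √((0)² + (-10)²) = √100 = 10
Perimeter = 14 + 10 + 14 + 10 = 48.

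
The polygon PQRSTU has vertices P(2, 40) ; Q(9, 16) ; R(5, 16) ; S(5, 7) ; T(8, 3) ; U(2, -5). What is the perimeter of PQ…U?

|PQ| = √((7)² + (-24)²) = √625 = 25
|QR| = √((-4)² + (0)²) = √16 = 4
|RS| = √((0)² + (-9)²) = √81 = 9
|ST| = √((3)² + (-4)²) = √25 = 5
|TU| = √((-6)² + (-8)²) = √100 = 10
|UP| = √((0)² + (45)²) = √2025 = 45
Perimeter = 25 + 4 + 9 + 5 + 10 + 45 = 98.

98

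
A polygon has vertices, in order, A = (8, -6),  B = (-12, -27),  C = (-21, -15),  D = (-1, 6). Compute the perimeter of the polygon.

88

|AB| = √((-20)² + (-21)²) = √841 = 29
|BC| = √((-9)² + (12)²) = √225 = 15
|CD| = √((20)² + (21)²) = √841 = 29
|DA| = √((9)² + (-12)²) = √225 = 15
Perimeter = 29 + 15 + 29 + 15 = 88.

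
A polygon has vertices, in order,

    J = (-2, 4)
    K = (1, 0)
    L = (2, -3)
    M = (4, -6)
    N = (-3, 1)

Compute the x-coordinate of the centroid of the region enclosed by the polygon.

-1/3

Apply the surveyor's formula. First the cross-terms c_i = x_i·y_{i+1} − x_{i+1}·y_i:
  -4, -3, 0, -14, -10  ⇒  2A = -31, A = -15.5.
Then Σ (x_i + x_{i+1})·c_i = 31, so x̄ = 31 / (6·(-15.5)) = -1/3.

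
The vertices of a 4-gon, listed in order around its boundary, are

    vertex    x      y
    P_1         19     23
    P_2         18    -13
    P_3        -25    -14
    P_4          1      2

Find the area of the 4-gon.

Apply the surveyor's formula: 2A = Σ (x_i·y_{i+1} − x_{i+1}·y_i), indices taken mod 4.
P_1→P_2: (19)(-13) − (18)(23) = -661
P_2→P_3: (18)(-14) − (-25)(-13) = -577
P_3→P_4: (-25)(2) − (1)(-14) = -36
P_4→P_1: (1)(23) − (19)(2) = -15
Σ = -1289
Area = |Σ|/2 = 644.5.

644.5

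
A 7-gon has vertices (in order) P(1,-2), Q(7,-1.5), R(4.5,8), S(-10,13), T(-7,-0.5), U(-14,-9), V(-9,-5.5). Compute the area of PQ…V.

Σ = (12.5) + (62.75) + (138.5) + (96) + (56) + (-4) + (23.5) = 385.25
Area = |Σ|/2 = 192.625.

192.625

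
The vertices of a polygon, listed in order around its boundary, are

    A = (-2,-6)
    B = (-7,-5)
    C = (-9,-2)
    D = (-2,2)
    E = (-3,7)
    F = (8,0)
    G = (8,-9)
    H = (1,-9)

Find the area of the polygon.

Σ = (-32) + (-31) + (-22) + (-8) + (-56) + (-72) + (-63) + (-24) = -308
Area = |Σ|/2 = 154.

154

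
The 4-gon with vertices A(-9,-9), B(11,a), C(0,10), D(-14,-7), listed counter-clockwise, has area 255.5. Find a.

The doubled signed area Σ (x_i y_{i+1} − x_{i+1} y_i) is linear in a.
With a=0 it equals 412; the coefficient of a is -9 (from the two edges through B).
So -9·a + 412 = 2·255.5 = 511 ⇒ a = -11.

-11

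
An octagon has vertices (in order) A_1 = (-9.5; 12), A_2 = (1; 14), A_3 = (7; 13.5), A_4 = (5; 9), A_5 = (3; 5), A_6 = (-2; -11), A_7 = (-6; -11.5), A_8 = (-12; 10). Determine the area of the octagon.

274.5

Apply the surveyor's formula: 2A = Σ (x_i·y_{i+1} − x_{i+1}·y_i), indices taken mod 8.
A_1→A_2: (-9.5)(14) − (1)(12) = -145
A_2→A_3: (1)(13.5) − (7)(14) = -84.5
A_3→A_4: (7)(9) − (5)(13.5) = -4.5
A_4→A_5: (5)(5) − (3)(9) = -2
A_5→A_6: (3)(-11) − (-2)(5) = -23
A_6→A_7: (-2)(-11.5) − (-6)(-11) = -43
A_7→A_8: (-6)(10) − (-12)(-11.5) = -198
A_8→A_1: (-12)(12) − (-9.5)(10) = -49
Σ = -549
Area = |Σ|/2 = 274.5.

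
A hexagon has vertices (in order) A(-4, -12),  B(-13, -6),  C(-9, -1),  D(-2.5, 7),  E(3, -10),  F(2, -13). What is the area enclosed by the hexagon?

Apply the shoelace (surveyor's) formula: 2A = Σ (x_i·y_{i+1} − x_{i+1}·y_i), indices taken mod 6.
Σ = (-132) + (-41) + (-65.5) + (4) + (-19) + (-76) = -329.5
Area = |Σ|/2 = 164.75.

164.75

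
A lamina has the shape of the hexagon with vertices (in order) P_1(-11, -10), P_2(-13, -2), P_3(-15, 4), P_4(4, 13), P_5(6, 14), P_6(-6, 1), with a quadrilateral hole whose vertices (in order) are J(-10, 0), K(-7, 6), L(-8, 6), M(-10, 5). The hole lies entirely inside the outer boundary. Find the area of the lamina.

123

Outer boundary:
Apply the shoelace formula: 2A = Σ (x_i·y_{i+1} − x_{i+1}·y_i), indices taken mod 6.
Cross-terms: -108, -82, -211, -22, 90, 71  ⇒  Σ = -262
Area = |Σ|/2 = 131.
Hole:
Σ = (-60) + (6) + (20) + (50) = 16
Area = |Σ|/2 = 8.
Net area = 131 − 8 = 123.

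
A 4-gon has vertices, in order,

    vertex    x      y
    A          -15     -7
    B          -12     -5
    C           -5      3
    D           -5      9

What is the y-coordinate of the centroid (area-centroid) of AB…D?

Apply the surveyor's formula. First the cross-terms c_i = x_i·y_{i+1} − x_{i+1}·y_i:
  -9, -61, -30, 170  ⇒  2A = 70, A = 35.
Then Σ (y_i + y_{i+1})·c_i = 210, so ȳ = 210 / (6·35) = 1.

1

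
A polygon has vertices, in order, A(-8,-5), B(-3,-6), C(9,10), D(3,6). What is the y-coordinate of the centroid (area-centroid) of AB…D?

Apply Gauss's area formula. First the cross-terms c_i = x_i·y_{i+1} − x_{i+1}·y_i:
  33, 24, 24, 33  ⇒  2A = 114, A = 57.
Then Σ (y_i + y_{i+1})·c_i = 150, so ȳ = 150 / (6·57) = 25/57.

25/57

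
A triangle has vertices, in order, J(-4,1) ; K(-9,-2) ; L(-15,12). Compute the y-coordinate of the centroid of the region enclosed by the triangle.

Apply the surveyor's formula. First the cross-terms c_i = x_i·y_{i+1} − x_{i+1}·y_i:
  17, -138, 33  ⇒  2A = -88, A = -44.
Then Σ (y_i + y_{i+1})·c_i = -968, so ȳ = -968 / (6·(-44)) = 11/3.

11/3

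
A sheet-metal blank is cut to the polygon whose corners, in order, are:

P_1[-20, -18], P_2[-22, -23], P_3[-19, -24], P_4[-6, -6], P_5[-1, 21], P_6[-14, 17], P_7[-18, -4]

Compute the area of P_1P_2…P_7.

P_1→P_2: (-20)(-23) − (-22)(-18) = 64
P_2→P_3: (-22)(-24) − (-19)(-23) = 91
P_3→P_4: (-19)(-6) − (-6)(-24) = -30
P_4→P_5: (-6)(21) − (-1)(-6) = -132
P_5→P_6: (-1)(17) − (-14)(21) = 277
P_6→P_7: (-14)(-4) − (-18)(17) = 362
P_7→P_1: (-18)(-18) − (-20)(-4) = 244
Σ = 876
Area = |Σ|/2 = 438.

438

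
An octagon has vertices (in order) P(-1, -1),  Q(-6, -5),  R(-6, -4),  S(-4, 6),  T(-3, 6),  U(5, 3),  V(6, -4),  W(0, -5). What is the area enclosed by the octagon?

88.5

Apply the shoelace (surveyor's) formula: 2A = Σ (x_i·y_{i+1} − x_{i+1}·y_i), indices taken mod 8.
P→Q: (-1)(-5) − (-6)(-1) = -1
Q→R: (-6)(-4) − (-6)(-5) = -6
R→S: (-6)(6) − (-4)(-4) = -52
S→T: (-4)(6) − (-3)(6) = -6
T→U: (-3)(3) − (5)(6) = -39
U→V: (5)(-4) − (6)(3) = -38
V→W: (6)(-5) − (0)(-4) = -30
W→P: (0)(-1) − (-1)(-5) = -5
Σ = -177
Area = |Σ|/2 = 88.5.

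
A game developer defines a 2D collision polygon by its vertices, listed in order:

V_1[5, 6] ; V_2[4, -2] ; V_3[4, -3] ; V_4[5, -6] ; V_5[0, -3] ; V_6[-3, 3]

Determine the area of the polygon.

52

Apply the surveyor's formula: 2A = Σ (x_i·y_{i+1} − x_{i+1}·y_i), indices taken mod 6.
Σ = (-34) + (-4) + (-9) + (-15) + (-9) + (-33) = -104
Area = |Σ|/2 = 52.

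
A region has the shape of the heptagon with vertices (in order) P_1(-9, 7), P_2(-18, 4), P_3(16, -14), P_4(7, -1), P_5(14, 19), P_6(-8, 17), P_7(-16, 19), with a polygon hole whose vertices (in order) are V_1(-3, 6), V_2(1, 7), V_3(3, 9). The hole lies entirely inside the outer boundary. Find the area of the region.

535

Outer boundary:
P_1→P_2: (-9)(4) − (-18)(7) = 90
P_2→P_3: (-18)(-14) − (16)(4) = 188
P_3→P_4: (16)(-1) − (7)(-14) = 82
P_4→P_5: (7)(19) − (14)(-1) = 147
P_5→P_6: (14)(17) − (-8)(19) = 390
P_6→P_7: (-8)(19) − (-16)(17) = 120
P_7→P_1: (-16)(7) − (-9)(19) = 59
Σ = 1076
Area = |Σ|/2 = 538.
Hole:
Apply the shoelace (surveyor's) formula: 2A = Σ (x_i·y_{i+1} − x_{i+1}·y_i), indices taken mod 3.
Cross-terms: -27, -12, 45  ⇒  Σ = 6
Area = |Σ|/2 = 3.
Net area = 538 − 3 = 535.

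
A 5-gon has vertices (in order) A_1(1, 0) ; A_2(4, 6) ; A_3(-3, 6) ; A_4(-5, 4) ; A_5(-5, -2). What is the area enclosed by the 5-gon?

49

Apply Gauss's area formula: 2A = Σ (x_i·y_{i+1} − x_{i+1}·y_i), indices taken mod 5.
A_1→A_2: (1)(6) − (4)(0) = 6
A_2→A_3: (4)(6) − (-3)(6) = 42
A_3→A_4: (-3)(4) − (-5)(6) = 18
A_4→A_5: (-5)(-2) − (-5)(4) = 30
A_5→A_1: (-5)(0) − (1)(-2) = 2
Σ = 98
Area = |Σ|/2 = 49.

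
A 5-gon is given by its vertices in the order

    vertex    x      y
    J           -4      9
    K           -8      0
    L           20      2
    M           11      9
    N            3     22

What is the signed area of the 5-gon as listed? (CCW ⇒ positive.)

Apply the shoelace formula: 2A = Σ (x_i·y_{i+1} − x_{i+1}·y_i), indices taken mod 5.
Σ = (72) + (-16) + (158) + (215) + (115) = 544
Signed area = Σ/2 = 272 (positive ⇒ counter-clockwise traversal).

272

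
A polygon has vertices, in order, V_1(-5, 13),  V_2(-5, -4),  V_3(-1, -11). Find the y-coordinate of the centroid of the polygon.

-2/3

Apply the surveyor's formula. First the cross-terms c_i = x_i·y_{i+1} − x_{i+1}·y_i:
  85, 51, -68  ⇒  2A = 68, A = 34.
Then Σ (y_i + y_{i+1})·c_i = -136, so ȳ = -136 / (6·34) = -2/3.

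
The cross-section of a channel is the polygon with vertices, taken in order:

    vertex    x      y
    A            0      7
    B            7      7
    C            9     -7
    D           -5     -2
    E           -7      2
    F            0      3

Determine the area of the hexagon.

129.5

Apply the surveyor's formula: 2A = Σ (x_i·y_{i+1} − x_{i+1}·y_i), indices taken mod 6.
Σ = (-49) + (-112) + (-53) + (-24) + (-21) + (0) = -259
Area = |Σ|/2 = 129.5.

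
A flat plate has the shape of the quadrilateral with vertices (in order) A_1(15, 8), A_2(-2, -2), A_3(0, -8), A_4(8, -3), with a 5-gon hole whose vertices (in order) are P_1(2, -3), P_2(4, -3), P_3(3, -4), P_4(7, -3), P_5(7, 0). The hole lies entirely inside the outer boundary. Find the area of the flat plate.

78.5

Outer boundary:
Σ = (-14) + (16) + (64) + (109) = 175
Area = |Σ|/2 = 87.5.
Hole:
Σ = (6) + (-7) + (19) + (21) + (-21) = 18
Area = |Σ|/2 = 9.
Net area = 87.5 − 9 = 78.5.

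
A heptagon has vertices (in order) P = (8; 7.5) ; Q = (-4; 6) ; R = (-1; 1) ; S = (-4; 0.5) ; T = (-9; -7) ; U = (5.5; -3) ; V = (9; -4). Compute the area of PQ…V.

P→Q: (8)(6) − (-4)(7.5) = 78
Q→R: (-4)(1) − (-1)(6) = 2
R→S: (-1)(0.5) − (-4)(1) = 3.5
S→T: (-4)(-7) − (-9)(0.5) = 32.5
T→U: (-9)(-3) − (5.5)(-7) = 65.5
U→V: (5.5)(-4) − (9)(-3) = 5
V→P: (9)(7.5) − (8)(-4) = 99.5
Σ = 286
Area = |Σ|/2 = 143.

143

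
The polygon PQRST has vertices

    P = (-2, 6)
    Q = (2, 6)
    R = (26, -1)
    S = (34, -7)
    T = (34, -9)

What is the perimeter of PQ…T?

|PQ| = √((4)² + (0)²) = √16 = 4
|QR| = √((24)² + (-7)²) = √625 = 25
|RS| = √((8)² + (-6)²) = √100 = 10
|ST| = √((0)² + (-2)²) = √4 = 2
|TP| = √((-36)² + (15)²) = √1521 = 39
Perimeter = 4 + 25 + 10 + 2 + 39 = 80.

80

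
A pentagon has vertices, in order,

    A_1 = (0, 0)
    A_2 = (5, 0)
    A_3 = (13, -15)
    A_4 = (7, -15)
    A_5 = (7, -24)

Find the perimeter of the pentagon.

62

|A_1A_2| = √((5)² + (0)²) = √25 = 5
|A_2A_3| = √((8)² + (-15)²) = √289 = 17
|A_3A_4| = √((-6)² + (0)²) = √36 = 6
|A_4A_5| = √((0)² + (-9)²) = √81 = 9
|A_5A_1| = √((-7)² + (24)²) = √625 = 25
Perimeter = 5 + 17 + 6 + 9 + 25 = 62.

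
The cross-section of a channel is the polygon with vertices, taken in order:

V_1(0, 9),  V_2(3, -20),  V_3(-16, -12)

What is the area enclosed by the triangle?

263.5

Σ = (-27) + (-356) + (-144) = -527
Area = |Σ|/2 = 263.5.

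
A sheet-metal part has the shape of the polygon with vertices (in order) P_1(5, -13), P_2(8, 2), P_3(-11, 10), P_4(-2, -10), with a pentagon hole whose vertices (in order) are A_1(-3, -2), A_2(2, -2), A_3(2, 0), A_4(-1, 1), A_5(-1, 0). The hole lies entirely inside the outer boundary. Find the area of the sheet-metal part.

201.5

Outer boundary:
Apply the shoelace formula: 2A = Σ (x_i·y_{i+1} − x_{i+1}·y_i), indices taken mod 4.
P_1→P_2: (5)(2) − (8)(-13) = 114
P_2→P_3: (8)(10) − (-11)(2) = 102
P_3→P_4: (-11)(-10) − (-2)(10) = 130
P_4→P_1: (-2)(-13) − (5)(-10) = 76
Σ = 422
Area = |Σ|/2 = 211.
Hole:
Apply Gauss's area formula: 2A = Σ (x_i·y_{i+1} − x_{i+1}·y_i), indices taken mod 5.
Σ = (10) + (4) + (2) + (1) + (2) = 19
Area = |Σ|/2 = 9.5.
Net area = 211 − 9.5 = 201.5.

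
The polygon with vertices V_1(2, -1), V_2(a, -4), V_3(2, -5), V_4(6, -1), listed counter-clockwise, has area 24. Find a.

The doubled signed area Σ (x_i y_{i+1} − x_{i+1} y_i) is linear in a.
With a=0 it equals 24; the coefficient of a is -4 (from the two edges through V_2).
So -4·a + 24 = 2·24 = 48 ⇒ a = -6.

-6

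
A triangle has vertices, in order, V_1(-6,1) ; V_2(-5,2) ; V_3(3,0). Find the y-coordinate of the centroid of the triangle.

Apply Gauss's area formula. First the cross-terms c_i = x_i·y_{i+1} − x_{i+1}·y_i:
  -7, -6, 3  ⇒  2A = -10, A = -5.
Then Σ (y_i + y_{i+1})·c_i = -30, so ȳ = -30 / (6·(-5)) = 1.

1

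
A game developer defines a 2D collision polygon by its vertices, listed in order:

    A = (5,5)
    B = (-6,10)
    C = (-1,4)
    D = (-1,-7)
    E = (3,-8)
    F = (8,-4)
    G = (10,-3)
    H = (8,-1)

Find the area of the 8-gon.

Apply the surveyor's formula: 2A = Σ (x_i·y_{i+1} − x_{i+1}·y_i), indices taken mod 8.
Σ = (80) + (-14) + (11) + (29) + (52) + (16) + (14) + (45) = 233
Area = |Σ|/2 = 116.5.

116.5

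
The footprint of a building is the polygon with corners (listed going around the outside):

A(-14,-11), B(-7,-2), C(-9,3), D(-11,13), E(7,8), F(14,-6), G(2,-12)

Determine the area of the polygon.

425.5

Cross-terms: -49, -39, -84, -179, -154, -156, -190  ⇒  Σ = -851
Area = |Σ|/2 = 425.5.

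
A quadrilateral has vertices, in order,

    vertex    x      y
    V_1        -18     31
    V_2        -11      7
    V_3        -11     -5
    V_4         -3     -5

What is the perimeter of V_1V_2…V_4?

84

|V_1V_2| = √((7)² + (-24)²) = √625 = 25
|V_2V_3| = √((0)² + (-12)²) = √144 = 12
|V_3V_4| = √((8)² + (0)²) = √64 = 8
|V_4V_1| = √((-15)² + (36)²) = √1521 = 39
Perimeter = 25 + 12 + 8 + 39 = 84.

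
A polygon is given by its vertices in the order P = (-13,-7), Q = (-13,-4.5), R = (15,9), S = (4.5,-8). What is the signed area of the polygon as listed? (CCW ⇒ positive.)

-189

Σ = (-32.5) + (-49.5) + (-160.5) + (-135.5) = -378
Signed area = Σ/2 = -189 (negative ⇒ clockwise traversal).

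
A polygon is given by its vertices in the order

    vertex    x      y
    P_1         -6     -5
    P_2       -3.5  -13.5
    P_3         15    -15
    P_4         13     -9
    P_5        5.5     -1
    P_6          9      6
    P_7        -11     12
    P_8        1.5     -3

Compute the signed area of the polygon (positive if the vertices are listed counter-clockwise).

310.25

Apply the shoelace (surveyor's) formula: 2A = Σ (x_i·y_{i+1} − x_{i+1}·y_i), indices taken mod 8.
Σ = (63.5) + (255) + (60) + (36.5) + (42) + (174) + (15) + (-25.5) = 620.5
Signed area = Σ/2 = 310.25 (positive ⇒ counter-clockwise traversal).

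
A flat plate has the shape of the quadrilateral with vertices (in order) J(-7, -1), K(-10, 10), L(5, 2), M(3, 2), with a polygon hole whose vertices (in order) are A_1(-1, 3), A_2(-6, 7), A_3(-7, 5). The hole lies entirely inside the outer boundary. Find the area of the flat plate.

Outer boundary:
Apply the surveyor's formula: 2A = Σ (x_i·y_{i+1} − x_{i+1}·y_i), indices taken mod 4.
Cross-terms: -80, -70, 4, 11  ⇒  Σ = -135
Area = |Σ|/2 = 67.5.
Hole:
Σ = (11) + (19) + (-16) = 14
Area = |Σ|/2 = 7.
Net area = 67.5 − 7 = 60.5.

60.5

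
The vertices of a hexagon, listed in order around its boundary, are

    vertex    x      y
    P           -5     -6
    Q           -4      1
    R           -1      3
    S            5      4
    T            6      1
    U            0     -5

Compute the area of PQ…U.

66.5

Apply Gauss's area formula: 2A = Σ (x_i·y_{i+1} − x_{i+1}·y_i), indices taken mod 6.
P→Q: (-5)(1) − (-4)(-6) = -29
Q→R: (-4)(3) − (-1)(1) = -11
R→S: (-1)(4) − (5)(3) = -19
S→T: (5)(1) − (6)(4) = -19
T→U: (6)(-5) − (0)(1) = -30
U→P: (0)(-6) − (-5)(-5) = -25
Σ = -133
Area = |Σ|/2 = 66.5.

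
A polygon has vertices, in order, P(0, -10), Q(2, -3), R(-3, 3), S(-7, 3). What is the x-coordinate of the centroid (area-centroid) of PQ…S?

-21/11

Apply Gauss's area formula. First the cross-terms c_i = x_i·y_{i+1} − x_{i+1}·y_i:
  20, -3, 12, 70  ⇒  2A = 99, A = 49.5.
Then Σ (x_i + x_{i+1})·c_i = -567, so x̄ = -567 / (6·49.5) = -21/11.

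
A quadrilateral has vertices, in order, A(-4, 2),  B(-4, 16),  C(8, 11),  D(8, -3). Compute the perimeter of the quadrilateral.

54

|AB| = √((0)² + (14)²) = √196 = 14
|BC| = √((12)² + (-5)²) = √169 = 13
|CD| = √((0)² + (-14)²) = √196 = 14
|DA| = √((-12)² + (5)²) = √169 = 13
Perimeter = 14 + 13 + 14 + 13 = 54.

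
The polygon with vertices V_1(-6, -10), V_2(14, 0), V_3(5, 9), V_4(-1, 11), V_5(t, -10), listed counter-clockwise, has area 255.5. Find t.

-11

Write out the shoelace sum; only the two edges meeting at V_5 involve t:
2·Area = [((-1)·(-10) − t·11) + (t·(-10) − (-6)·(-10))] + 330
       = -21·t + 280 = 511
⇒ t = -11.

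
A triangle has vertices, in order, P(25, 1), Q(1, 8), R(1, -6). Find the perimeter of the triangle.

|PQ| = √((-24)² + (7)²) = √625 = 25
|QR| = √((0)² + (-14)²) = √196 = 14
|RP| = √((24)² + (7)²) = √625 = 25
Perimeter = 25 + 14 + 25 = 64.

64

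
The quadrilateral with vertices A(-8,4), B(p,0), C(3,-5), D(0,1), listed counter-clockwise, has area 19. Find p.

Write out the shoelace sum; only the two edges meeting at B involve p:
2·Area = [((-8)·0 − p·4) + (p·(-5) − 3·0)] + 11
       = -9·p + 11 = 38
⇒ p = -3.

-3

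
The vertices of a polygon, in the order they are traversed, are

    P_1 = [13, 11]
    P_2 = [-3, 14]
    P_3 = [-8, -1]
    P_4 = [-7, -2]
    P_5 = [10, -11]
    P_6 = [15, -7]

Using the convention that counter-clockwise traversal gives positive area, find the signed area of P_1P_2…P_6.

Apply the shoelace formula: 2A = Σ (x_i·y_{i+1} − x_{i+1}·y_i), indices taken mod 6.
Σ = (215) + (115) + (9) + (97) + (95) + (256) = 787
Signed area = Σ/2 = 393.5 (positive ⇒ counter-clockwise traversal).

393.5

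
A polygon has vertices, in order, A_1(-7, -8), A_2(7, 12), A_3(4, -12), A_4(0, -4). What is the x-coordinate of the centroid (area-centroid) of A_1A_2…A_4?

Apply the shoelace (surveyor's) formula. First the cross-terms c_i = x_i·y_{i+1} − x_{i+1}·y_i:
  -28, -132, -16, -28  ⇒  2A = -204, A = -102.
Then Σ (x_i + x_{i+1})·c_i = -1320, so x̄ = -1320 / (6·(-102)) = 110/51.

110/51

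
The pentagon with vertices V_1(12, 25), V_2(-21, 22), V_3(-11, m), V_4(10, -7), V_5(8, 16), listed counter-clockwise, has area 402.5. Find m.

17

Write out the shoelace sum; only the two edges meeting at V_3 involve m:
2·Area = [((-21)·m − (-11)·22) + ((-11)·(-7) − 10·m)] + 1013
       = -31·m + 1332 = 805
⇒ m = 17.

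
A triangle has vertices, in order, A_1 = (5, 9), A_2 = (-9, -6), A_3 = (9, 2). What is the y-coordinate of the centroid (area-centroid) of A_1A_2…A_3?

5/3

Apply the shoelace (surveyor's) formula. First the cross-terms c_i = x_i·y_{i+1} − x_{i+1}·y_i:
  51, 36, 71  ⇒  2A = 158, A = 79.
Then Σ (y_i + y_{i+1})·c_i = 790, so ȳ = 790 / (6·79) = 5/3.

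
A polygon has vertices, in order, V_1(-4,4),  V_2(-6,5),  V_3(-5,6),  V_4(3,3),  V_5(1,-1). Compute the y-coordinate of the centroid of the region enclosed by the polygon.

197/69

Apply the shoelace formula. First the cross-terms c_i = x_i·y_{i+1} − x_{i+1}·y_i:
  4, -11, -33, -6, 0  ⇒  2A = -46, A = -23.
Then Σ (y_i + y_{i+1})·c_i = -394, so ȳ = -394 / (6·(-23)) = 197/69.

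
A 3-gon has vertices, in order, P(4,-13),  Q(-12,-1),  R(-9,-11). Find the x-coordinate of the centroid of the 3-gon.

-17/3

Apply the surveyor's formula. First the cross-terms c_i = x_i·y_{i+1} − x_{i+1}·y_i:
  -160, 123, 161  ⇒  2A = 124, A = 62.
Then Σ (x_i + x_{i+1})·c_i = -2108, so x̄ = -2108 / (6·62) = -17/3.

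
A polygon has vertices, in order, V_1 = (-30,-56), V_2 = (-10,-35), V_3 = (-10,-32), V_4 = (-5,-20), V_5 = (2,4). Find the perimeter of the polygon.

138

|V_1V_2| = √((20)² + (21)²) = √841 = 29
|V_2V_3| = √((0)² + (3)²) = √9 = 3
|V_3V_4| = √((5)² + (12)²) = √169 = 13
|V_4V_5| = √((7)² + (24)²) = √625 = 25
|V_5V_1| = √((-32)² + (-60)²) = √4624 = 68
Perimeter = 29 + 3 + 13 + 25 + 68 = 138.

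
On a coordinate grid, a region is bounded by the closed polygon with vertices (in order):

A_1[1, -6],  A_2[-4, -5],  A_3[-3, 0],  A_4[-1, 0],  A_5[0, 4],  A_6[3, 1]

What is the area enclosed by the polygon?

39.5

A_1→A_2: (1)(-5) − (-4)(-6) = -29
A_2→A_3: (-4)(0) − (-3)(-5) = -15
A_3→A_4: (-3)(0) − (-1)(0) = 0
A_4→A_5: (-1)(4) − (0)(0) = -4
A_5→A_6: (0)(1) − (3)(4) = -12
A_6→A_1: (3)(-6) − (1)(1) = -19
Σ = -79
Area = |Σ|/2 = 39.5.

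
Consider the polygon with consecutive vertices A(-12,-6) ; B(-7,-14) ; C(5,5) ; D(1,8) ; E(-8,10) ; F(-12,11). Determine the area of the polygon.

Σ = (126) + (35) + (35) + (74) + (32) + (204) = 506
Area = |Σ|/2 = 253.

253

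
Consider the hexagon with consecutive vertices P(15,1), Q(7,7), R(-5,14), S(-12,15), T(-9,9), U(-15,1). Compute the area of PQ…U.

223.5

Apply the shoelace (surveyor's) formula: 2A = Σ (x_i·y_{i+1} − x_{i+1}·y_i), indices taken mod 6.
Σ = (98) + (133) + (93) + (27) + (126) + (-30) = 447
Area = |Σ|/2 = 223.5.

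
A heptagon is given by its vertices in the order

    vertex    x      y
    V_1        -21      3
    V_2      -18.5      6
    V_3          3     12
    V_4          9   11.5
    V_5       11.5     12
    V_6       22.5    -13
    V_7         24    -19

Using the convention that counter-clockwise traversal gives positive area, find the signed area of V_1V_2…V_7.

-635.125

Apply the surveyor's formula: 2A = Σ (x_i·y_{i+1} − x_{i+1}·y_i), indices taken mod 7.
Σ = (-70.5) + (-240) + (-73.5) + (-24.25) + (-419.5) + (-115.5) + (-327) = -1270.25
Signed area = Σ/2 = -635.125 (negative ⇒ clockwise traversal).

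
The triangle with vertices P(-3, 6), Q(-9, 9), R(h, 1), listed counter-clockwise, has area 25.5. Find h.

-10

Write out the shoelace sum; only the two edges meeting at R involve h:
2·Area = [((-9)·1 − h·9) + (h·6 − (-3)·1)] + 27
       = -3·h + 21 = 51
⇒ h = -10.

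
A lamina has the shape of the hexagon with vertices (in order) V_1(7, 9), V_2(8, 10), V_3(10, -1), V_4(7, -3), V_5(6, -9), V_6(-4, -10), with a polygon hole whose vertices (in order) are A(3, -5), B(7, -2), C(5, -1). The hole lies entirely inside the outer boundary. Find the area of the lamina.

Outer boundary:
Σ = (-2) + (-108) + (-23) + (-45) + (-96) + (34) = -240
Area = |Σ|/2 = 120.
Hole:
A→B: (3)(-2) − (7)(-5) = 29
B→C: (7)(-1) − (5)(-2) = 3
C→A: (5)(-5) − (3)(-1) = -22
Σ = 10
Area = |Σ|/2 = 5.
Net area = 120 − 5 = 115.

115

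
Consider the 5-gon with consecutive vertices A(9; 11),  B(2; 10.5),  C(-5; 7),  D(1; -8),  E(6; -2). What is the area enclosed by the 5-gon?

Apply the surveyor's formula: 2A = Σ (x_i·y_{i+1} − x_{i+1}·y_i), indices taken mod 5.
A→B: (9)(10.5) − (2)(11) = 72.5
B→C: (2)(7) − (-5)(10.5) = 66.5
C→D: (-5)(-8) − (1)(7) = 33
D→E: (1)(-2) − (6)(-8) = 46
E→A: (6)(11) − (9)(-2) = 84
Σ = 302
Area = |Σ|/2 = 151.

151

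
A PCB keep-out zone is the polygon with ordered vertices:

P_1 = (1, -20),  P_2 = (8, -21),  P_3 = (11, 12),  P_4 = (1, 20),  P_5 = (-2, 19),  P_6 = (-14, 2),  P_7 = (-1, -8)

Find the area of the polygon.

568.5

Apply the surveyor's formula: 2A = Σ (x_i·y_{i+1} − x_{i+1}·y_i), indices taken mod 7.
Σ = (139) + (327) + (208) + (59) + (262) + (114) + (28) = 1137
Area = |Σ|/2 = 568.5.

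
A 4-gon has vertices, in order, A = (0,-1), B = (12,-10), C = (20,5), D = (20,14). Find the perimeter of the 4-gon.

|AB| = √((12)² + (-9)²) = √225 = 15
|BC| = √((8)² + (15)²) = √289 = 17
|CD| = √((0)² + (9)²) = √81 = 9
|DA| = √((-20)² + (-15)²) = √625 = 25
Perimeter = 15 + 17 + 9 + 25 = 66.

66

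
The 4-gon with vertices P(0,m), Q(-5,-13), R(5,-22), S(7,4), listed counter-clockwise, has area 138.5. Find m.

-6

The doubled signed area Σ (x_i y_{i+1} − x_{i+1} y_i) is linear in m.
With m=0 it equals 349; the coefficient of m is 12 (from the two edges through P).
So 12·m + 349 = 2·138.5 = 277 ⇒ m = -6.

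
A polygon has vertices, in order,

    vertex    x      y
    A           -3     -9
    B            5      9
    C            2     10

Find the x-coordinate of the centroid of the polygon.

Apply the shoelace formula. First the cross-terms c_i = x_i·y_{i+1} − x_{i+1}·y_i:
  18, 32, 12  ⇒  2A = 62, A = 31.
Then Σ (x_i + x_{i+1})·c_i = 248, so x̄ = 248 / (6·31) = 4/3.

4/3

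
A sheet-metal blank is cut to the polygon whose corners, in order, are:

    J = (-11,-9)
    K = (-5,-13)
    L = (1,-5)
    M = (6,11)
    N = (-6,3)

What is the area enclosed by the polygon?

174

Cross-terms: 98, 38, 41, 84, 87  ⇒  Σ = 348
Area = |Σ|/2 = 174.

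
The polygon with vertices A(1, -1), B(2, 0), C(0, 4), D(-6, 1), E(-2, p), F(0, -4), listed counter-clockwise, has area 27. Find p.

Write out the shoelace sum; only the two edges meeting at E involve p:
2·Area = [((-6)·p − (-2)·1) + ((-2)·(-4) − 0·p)] + 38
       = -6·p + 48 = 54
⇒ p = -1.

-1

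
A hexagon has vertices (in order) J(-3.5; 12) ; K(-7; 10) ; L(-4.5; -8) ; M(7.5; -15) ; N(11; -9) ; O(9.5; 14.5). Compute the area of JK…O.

392.375

Σ = (49) + (101) + (127.5) + (97.5) + (245) + (164.75) = 784.75
Area = |Σ|/2 = 392.375.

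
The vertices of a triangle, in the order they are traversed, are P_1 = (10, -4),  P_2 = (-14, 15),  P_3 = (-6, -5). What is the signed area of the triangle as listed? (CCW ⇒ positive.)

Apply the surveyor's formula: 2A = Σ (x_i·y_{i+1} − x_{i+1}·y_i), indices taken mod 3.
Cross-terms: 94, 160, 74  ⇒  Σ = 328
Signed area = Σ/2 = 164 (positive ⇒ counter-clockwise traversal).

164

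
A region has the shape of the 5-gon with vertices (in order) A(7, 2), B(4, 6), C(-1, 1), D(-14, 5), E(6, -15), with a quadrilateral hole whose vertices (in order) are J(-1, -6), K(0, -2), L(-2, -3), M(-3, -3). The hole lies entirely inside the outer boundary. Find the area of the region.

170

Outer boundary:
Apply the shoelace formula: 2A = Σ (x_i·y_{i+1} − x_{i+1}·y_i), indices taken mod 5.
Cross-terms: 34, 10, 9, 180, 117  ⇒  Σ = 350
Area = |Σ|/2 = 175.
Hole:
Σ = (2) + (-4) + (-3) + (15) = 10
Area = |Σ|/2 = 5.
Net area = 175 − 5 = 170.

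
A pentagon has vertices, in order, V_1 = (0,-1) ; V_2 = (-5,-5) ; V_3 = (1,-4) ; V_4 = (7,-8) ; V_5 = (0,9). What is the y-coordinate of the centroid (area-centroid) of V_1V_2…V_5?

Apply the shoelace formula. First the cross-terms c_i = x_i·y_{i+1} − x_{i+1}·y_i:
  -5, 25, 20, 63, 0  ⇒  2A = 103, A = 51.5.
Then Σ (y_i + y_{i+1})·c_i = -372, so ȳ = -372 / (6·51.5) = -124/103.

-124/103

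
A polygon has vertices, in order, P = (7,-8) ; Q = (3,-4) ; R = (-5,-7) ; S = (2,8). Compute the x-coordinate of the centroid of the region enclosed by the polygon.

Apply the shoelace formula. First the cross-terms c_i = x_i·y_{i+1} − x_{i+1}·y_i:
  -4, -41, -26, -72  ⇒  2A = -143, A = -71.5.
Then Σ (x_i + x_{i+1})·c_i = -528, so x̄ = -528 / (6·(-71.5)) = 16/13.

16/13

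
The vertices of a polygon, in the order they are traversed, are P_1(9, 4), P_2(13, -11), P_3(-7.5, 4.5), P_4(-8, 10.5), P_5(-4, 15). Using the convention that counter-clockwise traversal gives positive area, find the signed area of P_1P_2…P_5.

Apply Gauss's area formula: 2A = Σ (x_i·y_{i+1} − x_{i+1}·y_i), indices taken mod 5.
Σ = (-151) + (-24) + (-42.75) + (-78) + (-151) = -446.75
Signed area = Σ/2 = -223.375 (negative ⇒ clockwise traversal).

-223.375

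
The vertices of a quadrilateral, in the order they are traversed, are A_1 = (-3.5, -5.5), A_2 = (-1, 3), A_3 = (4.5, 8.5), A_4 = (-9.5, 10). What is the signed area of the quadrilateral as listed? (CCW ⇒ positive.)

87.5

Cross-terms: -16, -22, 125.75, 87.25  ⇒  Σ = 175
Signed area = Σ/2 = 87.5 (positive ⇒ counter-clockwise traversal).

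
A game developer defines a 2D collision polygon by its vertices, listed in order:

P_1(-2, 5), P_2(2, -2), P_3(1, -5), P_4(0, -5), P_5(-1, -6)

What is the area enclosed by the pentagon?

20.5

Apply the surveyor's formula: 2A = Σ (x_i·y_{i+1} − x_{i+1}·y_i), indices taken mod 5.
Σ = (-6) + (-8) + (-5) + (-5) + (-17) = -41
Area = |Σ|/2 = 20.5.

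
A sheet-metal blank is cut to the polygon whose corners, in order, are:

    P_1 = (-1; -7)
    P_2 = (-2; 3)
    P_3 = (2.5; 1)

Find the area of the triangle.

Apply the shoelace formula: 2A = Σ (x_i·y_{i+1} − x_{i+1}·y_i), indices taken mod 3.
Σ = (-17) + (-9.5) + (-16.5) = -43
Area = |Σ|/2 = 21.5.

21.5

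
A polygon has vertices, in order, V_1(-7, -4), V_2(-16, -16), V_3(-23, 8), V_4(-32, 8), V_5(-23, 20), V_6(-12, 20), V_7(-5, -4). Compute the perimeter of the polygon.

102

|V_1V_2| = √((-9)² + (-12)²) = √225 = 15
|V_2V_3| = √((-7)² + (24)²) = √625 = 25
|V_3V_4| = √((-9)² + (0)²) = √81 = 9
|V_4V_5| = √((9)² + (12)²) = √225 = 15
|V_5V_6| = √((11)² + (0)²) = √121 = 11
|V_6V_7| = √((7)² + (-24)²) = √625 = 25
|V_7V_1| = √((-2)² + (0)²) = √4 = 2
Perimeter = 15 + 25 + 9 + 15 + 11 + 25 + 2 = 102.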